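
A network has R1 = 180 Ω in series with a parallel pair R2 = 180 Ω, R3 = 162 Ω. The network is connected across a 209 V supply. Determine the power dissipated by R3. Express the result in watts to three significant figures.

First combine the parallel branches into one equivalent R_p, then R1 + R_p is a series pair.
R_p = (180×162)/(180+162) = 85.26 Ω
R_total = 180 + 85.26 = 265.3 Ω
I = V / R_total = 209 / 265.3 = 0.7879 A
Voltage across the parallel pair: V_p = I × R_p = 0.7879 × 85.26 = 67.18 V
With V_p across R3, its power is V_p²/R3.
P_R3 = (67.18)² / 162 = 27.86 W

27.9 W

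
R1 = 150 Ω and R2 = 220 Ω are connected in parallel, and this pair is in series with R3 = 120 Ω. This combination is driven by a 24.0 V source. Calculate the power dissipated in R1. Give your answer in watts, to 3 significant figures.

First find R_p for the parallel pair, then treat R_p + R3 as a series loop.
R_p = (150×220)/(150+220) = 89.19 Ω
R_total = R_p + 120 = 89.19 + 120 = 209.2 Ω
I = V / R_total = 24.0 / 209.2 = 0.1147 A
Voltage across the parallel pair: V_p = I × R_p = 0.1147 × 89.19 = 10.23 V
R1 has V_p across it, so P = V_p²/R1.
P_R1 = (10.23)² / 150 = 0.6980 W

0.698 W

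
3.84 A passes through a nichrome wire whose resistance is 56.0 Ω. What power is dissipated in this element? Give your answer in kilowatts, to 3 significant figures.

0.826 kW

With I and R stated, P = I²R applies in one step.
P = (3.840 A)² × 56.0 Ω = 825.8 W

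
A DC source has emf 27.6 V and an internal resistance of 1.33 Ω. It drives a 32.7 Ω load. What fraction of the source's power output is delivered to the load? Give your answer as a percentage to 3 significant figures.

Both r and R carry the same current, so the power split is just the resistance split: η = R/(R+r).
η = R / (R + r) = 32.7 / (32.7 + 1.33) = 0.9609

96.1 %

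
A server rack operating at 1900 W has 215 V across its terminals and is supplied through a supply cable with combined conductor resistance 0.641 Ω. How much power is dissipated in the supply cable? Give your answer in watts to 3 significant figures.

50.1 W

Only the current and the line resistance are needed for the I²R loss.
I = P / V = 1900 / 215 = 8.837 A through the supply cable.
P_line = I² R_line = (8.837)² × 0.641 = 50.06 W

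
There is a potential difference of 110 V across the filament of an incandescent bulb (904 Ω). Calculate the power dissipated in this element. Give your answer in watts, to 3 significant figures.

13.4 W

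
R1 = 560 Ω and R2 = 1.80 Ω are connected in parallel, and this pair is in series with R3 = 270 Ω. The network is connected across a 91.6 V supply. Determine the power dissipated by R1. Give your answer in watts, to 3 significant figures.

Reduce the parallel combination to a single R_p; the circuit then becomes R_p in series with the remaining resistor.
R_p = (560×1.80)/(560+1.80) = 1.794 Ω
R_total = R_p + 270 = 1.794 + 270 = 271.8 Ω
I = V / R_total = 91.6 / 271.8 = 0.3370 A
Voltage across the parallel pair: V_p = I × R_p = 0.3370 × 1.794 = 0.6047 V
R1 sits across V_p; its power is V_p²/R.
P_R1 = (0.6047)² / 560 = 0.0006530 W

0.000653 W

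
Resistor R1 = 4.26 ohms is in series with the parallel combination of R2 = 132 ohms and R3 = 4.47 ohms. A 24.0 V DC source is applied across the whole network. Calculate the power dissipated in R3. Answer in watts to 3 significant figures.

32.7 W

Collapse R2‖R3 to a single equivalent, reducing the network to two series elements.
R_p = (132×4.47)/(132+4.47) = 4.324 Ω
R_total = 4.26 + 4.324 = 8.584 Ω
I = V / R_total = 24.0 / 8.584 = 2.796 A
Voltage across the parallel pair: V_p = I × R_p = 2.796 × 4.324 = 12.09 V
R3 is across V_p, so use P = V²/R for that branch.
P_R3 = (12.09)² / 4.47 = 32.69 W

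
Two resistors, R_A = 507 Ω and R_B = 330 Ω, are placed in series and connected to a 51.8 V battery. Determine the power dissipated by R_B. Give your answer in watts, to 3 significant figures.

In a series string the same current flows through every resistor — find that current, then P = I²R for the one we want.
R_total = 507 + 330 = 837.0 Ω
I = V / R_total = 51.8 / 837.0 = 0.06189 A
P_R_B = I² × R_B = (0.06189)² × 330 = 1.264 W

1.26 W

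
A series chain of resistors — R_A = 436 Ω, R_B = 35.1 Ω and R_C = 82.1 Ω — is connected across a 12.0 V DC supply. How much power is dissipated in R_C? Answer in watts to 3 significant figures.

0.0386 W

In a series string the same current flows through every resistor — find that current, then P = I²R for the one we want.
R_total = 436 + 35.1 + 82.1 = 553.2 Ω
I = V / R_total = 12.0 / 553.2 = 0.02169 A
P_R_C = I² × R_C = (0.02169)² × 82.1 = 0.03863 W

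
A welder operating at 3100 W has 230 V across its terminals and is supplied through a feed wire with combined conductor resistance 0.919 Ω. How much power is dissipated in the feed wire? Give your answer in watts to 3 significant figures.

167 W

The feed wire and load are in series, so the same current flows in both; the loss is I²R_line.
I = P / V = 3100 / 230 = 13.48 A through the feed wire.
P_line = I² R_line = (13.48)² × 0.919 = 166.9 W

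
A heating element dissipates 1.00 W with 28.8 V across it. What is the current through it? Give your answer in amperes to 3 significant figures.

From P = V I = I²R = V²/R, with the two given quantities we get I = P / V.
I = 1.00 / 28.8 = 0.03472 A

0.0347 A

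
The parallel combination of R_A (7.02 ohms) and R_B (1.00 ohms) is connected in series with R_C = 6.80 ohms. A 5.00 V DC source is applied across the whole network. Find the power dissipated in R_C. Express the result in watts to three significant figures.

Combine R_A and R_B into their parallel equivalent first, reducing the network to two series resistors.
R_p = (7.02×1.00)/(7.02+1.00) = 0.8753 Ω
R_total = R_p + 6.80 = 0.8753 + 6.80 = 7.675 Ω
I = V / R_total = 5.00 / 7.675 = 0.6514 A
R_C is the series element, so its power is I²R.
P_R_C = (0.6514)² × 6.80 = 2.886 W

2.89 W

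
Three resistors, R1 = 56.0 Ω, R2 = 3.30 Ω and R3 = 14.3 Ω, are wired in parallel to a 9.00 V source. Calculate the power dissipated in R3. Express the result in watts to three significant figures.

Parallel branches share the same voltage; P = V²/R gives the branch power in one step.
P_R3 = V² / R3 = (9.00)² / 14.3 Ω = 5.664 W

5.66 W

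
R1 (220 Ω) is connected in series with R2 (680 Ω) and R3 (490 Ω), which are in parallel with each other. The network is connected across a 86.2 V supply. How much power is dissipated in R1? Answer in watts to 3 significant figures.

Replace R2 and R3 with their parallel equivalent so the circuit becomes R1 in series with R_p.
R_p = (680×490)/(680+490) = 284.8 Ω
R_total = 220 + 284.8 = 504.8 Ω
I = V / R_total = 86.2 / 504.8 = 0.1708 A
R1 carries the full series current, so P = I²R.
P_R1 = (0.1708)² × 220 = 6.415 W

6.42 W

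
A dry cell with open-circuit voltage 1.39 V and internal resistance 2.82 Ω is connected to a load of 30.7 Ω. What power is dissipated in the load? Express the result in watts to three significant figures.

The internal resistance and the load are in series, so the same I flows through both; get I from ε/(r+R), then I²R for the load.
I = ε / (r + R) = 1.39 / (2.82 + 30.7) = 0.04147 A
P_load = I² R = (0.04147)² × 30.7 = 0.05279 W

0.0528 W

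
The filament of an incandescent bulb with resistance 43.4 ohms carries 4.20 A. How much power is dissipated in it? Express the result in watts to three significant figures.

With I and R stated, P = I²R applies in one step.
P = (4.200 A)² × 43.4 Ω = 765.6 W

766 W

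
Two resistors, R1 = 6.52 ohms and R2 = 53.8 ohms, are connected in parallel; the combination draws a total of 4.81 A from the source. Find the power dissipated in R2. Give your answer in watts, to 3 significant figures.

14.5 W

The branches share the same voltage, but only the total current is given — find V from the equivalent resistance first.
1/R_eq = 1/6.52 + 1/53.8 ⇒ R_eq = 5.815 Ω
V = I_total × R_eq = 4.810 × 5.815 = 27.97 V
P_R2 = V² / R2 = (27.97)² / 53.8 = 14.54 W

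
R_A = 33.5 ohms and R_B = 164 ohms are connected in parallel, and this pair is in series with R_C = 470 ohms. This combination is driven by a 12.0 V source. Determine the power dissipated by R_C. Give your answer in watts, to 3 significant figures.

Reduce the parallel combination to a single R_p; the circuit then becomes R_p in series with the remaining resistor.
R_p = (33.5×164)/(33.5+164) = 27.82 Ω
R_total = R_p + 470 = 27.82 + 470 = 497.8 Ω
I = V / R_total = 12.0 / 497.8 = 0.02411 A
R_C carries the full series current, so P = I²R.
P_R_C = (0.02411)² × 470 = 0.2731 W

0.273 W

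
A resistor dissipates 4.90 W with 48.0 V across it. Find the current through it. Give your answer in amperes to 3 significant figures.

Rearranging the power relation for the two known quantities gives I = P / V.
I = 4.90 / 48.0 = 0.1021 A

0.102 A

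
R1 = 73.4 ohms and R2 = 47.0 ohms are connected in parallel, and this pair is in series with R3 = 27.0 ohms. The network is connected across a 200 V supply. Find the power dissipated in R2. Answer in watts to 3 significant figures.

226 W

Collapse the R1‖R2 pair into one equivalent R_p; then R_p and R3 form a series string.
R_p = (73.4×47.0)/(73.4+47.0) = 28.65 Ω
R_total = R_p + 27.0 = 28.65 + 27.0 = 55.65 Ω
I = V / R_total = 200 / 55.65 = 3.594 A
Voltage across the parallel pair: V_p = I × R_p = 3.594 × 28.65 = 103.0 V
R2 sits across V_p; its power is V_p²/R.
P_R2 = (103.0)² / 47.0 = 225.6 W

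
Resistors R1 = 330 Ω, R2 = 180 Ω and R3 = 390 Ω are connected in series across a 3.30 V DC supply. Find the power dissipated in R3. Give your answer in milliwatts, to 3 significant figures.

The current is common to all series resistors; compute it, then apply P = I²R for the target.
R_total = 330 + 180 + 390 = 900.0 Ω
I = V / R_total = 3.30 / 900.0 = 0.003667 A
P_R3 = I² × R3 = (0.003667)² × 390 = 0.005243 W

5.24 mW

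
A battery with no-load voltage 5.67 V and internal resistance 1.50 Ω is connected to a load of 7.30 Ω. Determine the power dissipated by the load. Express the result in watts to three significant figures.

3.03 W

Find the circuit current first, then P = I²R for the load (series elements share I).
I = ε / (r + R) = 5.67 / (1.50 + 7.30) = 0.6443 A
P_load = I² R = (0.6443)² × 7.30 = 3.031 W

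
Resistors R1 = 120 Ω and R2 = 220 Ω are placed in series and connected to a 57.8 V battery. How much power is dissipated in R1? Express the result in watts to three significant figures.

Since the resistors are in series they all carry the loop current I = V/R_total; the power in any one is I²R.
R_total = 120 + 220 = 340.0 Ω
I = V / R_total = 57.8 / 340.0 = 0.1700 A
P_R1 = I² × R1 = (0.1700)² × 120 = 3.468 W

3.47 W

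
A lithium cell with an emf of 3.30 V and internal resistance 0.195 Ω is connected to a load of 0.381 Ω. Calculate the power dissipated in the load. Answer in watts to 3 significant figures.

The internal resistance and the load are in series, so the same I flows through both; get I from ε/(r+R), then I²R for the load.
I = ε / (r + R) = 3.30 / (0.195 + 0.381) = 5.729 A
P_load = I² R = (5.729)² × 0.381 = 12.51 W

12.5 W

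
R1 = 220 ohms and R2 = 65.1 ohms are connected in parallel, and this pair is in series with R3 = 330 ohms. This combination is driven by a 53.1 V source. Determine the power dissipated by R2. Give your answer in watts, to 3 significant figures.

Collapse the R1‖R2 pair into one equivalent R_p; then R_p and R3 form a series string.
R_p = (220×65.1)/(220+65.1) = 50.24 Ω
R_total = R_p + 330 = 50.24 + 330 = 380.2 Ω
I = V / R_total = 53.1 / 380.2 = 0.1397 A
Voltage across the parallel pair: V_p = I × R_p = 0.1397 × 50.24 = 7.015 V
Use P = V²/R for R2 with V = V_p.
P_R2 = (7.015)² / 65.1 = 0.7560 W

0.756 W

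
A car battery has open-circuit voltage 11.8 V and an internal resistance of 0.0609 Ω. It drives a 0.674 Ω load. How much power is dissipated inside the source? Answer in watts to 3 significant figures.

r is in series with the load, so it carries the full circuit current — the loss in it is I²r.
I = ε / (r + R) = 11.8 / (0.0609 + 0.674) = 16.06 A
P_int = I² r = (16.06)² × 0.0609 = 15.70 W

15.7 W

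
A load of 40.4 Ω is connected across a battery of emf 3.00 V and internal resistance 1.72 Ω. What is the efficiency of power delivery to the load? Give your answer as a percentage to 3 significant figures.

Both r and R carry the same current, so the power split is just the resistance split: η = R/(R+r).
η = R / (R + r) = 40.4 / (40.4 + 1.72) = 0.9592

95.9 %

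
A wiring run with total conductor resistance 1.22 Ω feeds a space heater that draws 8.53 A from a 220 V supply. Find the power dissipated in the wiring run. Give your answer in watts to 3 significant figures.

88.8 W

The wiring run and load are in series, so the same current flows in both; the loss is I²R_line.
The wiring run carries the full 8.53 A.
P_line = I² R_line = (8.530)² × 1.22 = 88.77 W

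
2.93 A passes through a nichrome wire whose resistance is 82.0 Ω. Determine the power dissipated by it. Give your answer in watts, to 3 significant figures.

704 W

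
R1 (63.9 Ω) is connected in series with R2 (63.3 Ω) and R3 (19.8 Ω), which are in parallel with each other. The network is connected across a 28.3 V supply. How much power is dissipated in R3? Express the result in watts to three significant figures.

1.47 W

First combine the parallel branches into one equivalent R_p, then R1 + R_p is a series pair.
R_p = (63.3×19.8)/(63.3+19.8) = 15.08 Ω
R_total = 63.9 + 15.08 = 78.98 Ω
I = V / R_total = 28.3 / 78.98 = 0.3583 A
Voltage across the parallel pair: V_p = I × R_p = 0.3583 × 15.08 = 5.404 V
With V_p across R3, its power is V_p²/R3.
P_R3 = (5.404)² / 19.8 = 1.475 W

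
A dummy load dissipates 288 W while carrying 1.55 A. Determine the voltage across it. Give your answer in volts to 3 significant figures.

186 V

Inverting the appropriate power form: V = P / I.
V = 288 / 1.550 = 185.8 V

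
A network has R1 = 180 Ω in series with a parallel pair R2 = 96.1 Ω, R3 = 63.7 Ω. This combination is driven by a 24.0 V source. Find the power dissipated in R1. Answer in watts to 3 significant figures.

Collapse R2‖R3 to a single equivalent, reducing the network to two series elements.
R_p = (96.1×63.7)/(96.1+63.7) = 38.31 Ω
R_total = 180 + 38.31 = 218.3 Ω
I = V / R_total = 24.0 / 218.3 = 0.1099 A
The full supply current passes through R1: P = I²R.
P_R1 = (0.1099)² × 180 = 2.175 W

2.18 W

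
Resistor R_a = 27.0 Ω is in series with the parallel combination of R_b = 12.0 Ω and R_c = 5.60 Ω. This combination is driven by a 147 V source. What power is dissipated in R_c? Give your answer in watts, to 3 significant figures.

59.2 W

First combine the parallel branches into one equivalent R_p, then R_a + R_p is a series pair.
R_p = (12.0×5.60)/(12.0+5.60) = 3.818 Ω
R_total = 27.0 + 3.818 = 30.82 Ω
I = V / R_total = 147 / 30.82 = 4.770 A
Voltage across the parallel pair: V_p = I × R_p = 4.770 × 3.818 = 18.21 V
R_c is across V_p, so use P = V²/R for that branch.
P_R_c = (18.21)² / 5.60 = 59.23 W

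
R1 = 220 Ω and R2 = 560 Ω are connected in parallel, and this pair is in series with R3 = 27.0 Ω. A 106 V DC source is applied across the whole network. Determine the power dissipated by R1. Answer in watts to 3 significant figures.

37.2 W

Combine R1 and R2 into their parallel equivalent first, reducing the network to two series resistors.
R_p = (220×560)/(220+560) = 157.9 Ω
R_total = R_p + 27.0 = 157.9 + 27.0 = 184.9 Ω
I = V / R_total = 106 / 184.9 = 0.5731 A
Voltage across the parallel pair: V_p = I × R_p = 0.5731 × 157.9 = 90.53 V
R1 sits across V_p; its power is V_p²/R.
P_R1 = (90.53)² / 220 = 37.25 W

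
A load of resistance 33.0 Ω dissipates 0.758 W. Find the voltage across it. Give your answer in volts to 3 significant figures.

Rearranging the power relation for the two known quantities gives V = √(P R).
V = √(0.758 × 33.0) = 5.001 V

5.00 V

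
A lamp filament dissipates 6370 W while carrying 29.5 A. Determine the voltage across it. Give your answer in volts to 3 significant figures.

216 V

The two known quantities fix the third via V = P / I.
V = 6370 / 29.50 = 215.9 V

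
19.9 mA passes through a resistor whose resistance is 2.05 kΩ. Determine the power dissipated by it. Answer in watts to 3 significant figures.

0.812 W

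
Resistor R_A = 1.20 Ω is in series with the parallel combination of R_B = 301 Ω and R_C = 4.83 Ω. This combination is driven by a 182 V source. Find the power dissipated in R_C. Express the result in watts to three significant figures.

Reduce the parallel pair to R_p first; the network is then a simple series string.
R_p = (301×4.83)/(301+4.83) = 4.754 Ω
R_total = 1.20 + 4.754 = 5.954 Ω
I = V / R_total = 182 / 5.954 = 30.57 A
Voltage across the parallel pair: V_p = I × R_p = 30.57 × 4.754 = 145.3 V
R_C sees V_p directly, so P = V_p² / R_C.
P_R_C = (145.3)² / 4.83 = 4372 W

4370 W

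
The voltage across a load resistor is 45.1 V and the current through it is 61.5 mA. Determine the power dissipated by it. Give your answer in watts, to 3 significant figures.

Since both terminal voltage and current are stated, P = V I gives the power in one step.
P = 45.1 V × 0.06150 A = 2.774 W

2.77 W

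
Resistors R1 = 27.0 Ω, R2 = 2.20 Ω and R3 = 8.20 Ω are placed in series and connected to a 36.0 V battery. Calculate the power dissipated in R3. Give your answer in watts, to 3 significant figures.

Since the resistors are in series they all carry the loop current I = V/R_total; the power in any one is I²R.
R_total = 27.0 + 2.20 + 8.20 = 37.40 Ω
I = V / R_total = 36.0 / 37.40 = 0.9626 A
P_R3 = I² × R3 = (0.9626)² × 8.20 = 7.598 W

7.60 W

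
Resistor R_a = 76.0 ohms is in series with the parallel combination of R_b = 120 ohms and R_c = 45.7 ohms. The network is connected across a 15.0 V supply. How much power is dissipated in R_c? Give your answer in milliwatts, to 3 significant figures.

Collapse R_b‖R_c to a single equivalent, reducing the network to two series elements.
R_p = (120×45.7)/(120+45.7) = 33.10 Ω
R_total = 76.0 + 33.10 = 109.1 Ω
I = V / R_total = 15.0 / 109.1 = 0.1375 A
Voltage across the parallel pair: V_p = I × R_p = 0.1375 × 33.10 = 4.550 V
R_c is across V_p, so use P = V²/R for that branch.
P_R_c = (4.550)² / 45.7 = 0.4531 W

453 mW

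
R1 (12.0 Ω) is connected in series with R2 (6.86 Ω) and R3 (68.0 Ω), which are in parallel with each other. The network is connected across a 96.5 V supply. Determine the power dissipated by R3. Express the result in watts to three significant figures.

16.0 W

First combine the parallel branches into one equivalent R_p, then R1 + R_p is a series pair.
R_p = (6.86×68.0)/(6.86+68.0) = 6.231 Ω
R_total = 12.0 + 6.231 = 18.23 Ω
I = V / R_total = 96.5 / 18.23 = 5.293 A
Voltage across the parallel pair: V_p = I × R_p = 5.293 × 6.231 = 32.98 V
With V_p across R3, its power is V_p²/R3.
P_R3 = (32.98)² / 68.0 = 16.00 W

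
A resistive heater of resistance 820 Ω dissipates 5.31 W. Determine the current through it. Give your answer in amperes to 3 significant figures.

0.0805 A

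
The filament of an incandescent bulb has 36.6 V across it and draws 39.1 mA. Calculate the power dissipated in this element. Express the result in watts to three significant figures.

Both the voltage across and the current through the element are known, so P = V I applies directly.
P = 36.6 V × 0.03910 A = 1.431 W

1.43 W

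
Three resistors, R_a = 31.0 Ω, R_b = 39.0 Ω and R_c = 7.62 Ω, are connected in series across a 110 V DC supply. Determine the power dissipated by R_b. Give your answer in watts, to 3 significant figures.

78.3 W

Every series element carries the same I. Get I from the total resistance, then P = I² × R_b.
R_total = 31.0 + 39.0 + 7.62 = 77.62 Ω
I = V / R_total = 110 / 77.62 = 1.417 A
P_R_b = I² × R_b = (1.417)² × 39.0 = 78.33 W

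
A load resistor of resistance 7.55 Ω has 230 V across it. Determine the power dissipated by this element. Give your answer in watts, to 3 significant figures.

V and R are stated; P = V²/R avoids computing the current.
P = (230 V)² / 7.55 Ω = 7007 W

7010 W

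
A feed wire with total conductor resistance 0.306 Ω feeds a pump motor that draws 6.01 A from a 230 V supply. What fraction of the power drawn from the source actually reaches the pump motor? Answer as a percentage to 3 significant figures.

99.2 %

The feed wire carries the full 6.01 A.
P_line = I² R_line = (6.010)² × 0.306 = 11.05 W
P_source = V I = 230 × 6.010 = 1382 W; P_load = 1371 W
η = P_load / P_source = 1371 / 1382 = 0.9920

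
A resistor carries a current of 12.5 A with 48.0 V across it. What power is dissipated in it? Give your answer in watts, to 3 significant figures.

V and I are known directly — P = V I, no intermediate step needed.
P = 48.0 V × 12.50 A = 600.0 W

600 W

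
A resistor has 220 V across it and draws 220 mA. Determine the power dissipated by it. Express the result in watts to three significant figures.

48.4 W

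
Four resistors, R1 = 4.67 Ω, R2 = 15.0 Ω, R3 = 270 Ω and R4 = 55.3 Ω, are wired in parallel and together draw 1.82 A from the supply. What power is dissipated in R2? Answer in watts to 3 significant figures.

Parallel branches share V, not I — compute V via R_eq, then use V²/R for the target branch.
1/R_eq = 1/4.67 + 1/15.0 + 1/270 + 1/55.3 ⇒ R_eq = 3.305 Ω
V = I_total × R_eq = 1.820 × 3.305 = 6.015 V
P_R2 = V² / R2 = (6.015)² / 15.0 = 2.412 W

2.41 W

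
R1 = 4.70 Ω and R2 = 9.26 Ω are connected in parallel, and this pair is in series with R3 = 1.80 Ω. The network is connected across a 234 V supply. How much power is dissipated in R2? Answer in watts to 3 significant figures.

Reduce the parallel combination to a single R_p; the circuit then becomes R_p in series with the remaining resistor.
R_p = (4.70×9.26)/(4.70+9.26) = 3.118 Ω
R_total = R_p + 1.80 = 3.118 + 1.80 = 4.918 Ω
I = V / R_total = 234 / 4.918 = 47.58 A
Voltage across the parallel pair: V_p = I × R_p = 47.58 × 3.118 = 148.3 V
Use P = V²/R for R2 with V = V_p.
P_R2 = (148.3)² / 9.26 = 2377 W

2380 W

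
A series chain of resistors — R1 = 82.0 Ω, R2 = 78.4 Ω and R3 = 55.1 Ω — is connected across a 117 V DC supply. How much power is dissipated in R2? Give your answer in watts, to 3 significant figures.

Since the resistors are in series they all carry the loop current I = V/R_total; the power in any one is I²R.
R_total = 82.0 + 78.4 + 55.1 = 215.5 Ω
I = V / R_total = 117 / 215.5 = 0.5429 A
P_R2 = I² × R2 = (0.5429)² × 78.4 = 23.11 W

23.1 W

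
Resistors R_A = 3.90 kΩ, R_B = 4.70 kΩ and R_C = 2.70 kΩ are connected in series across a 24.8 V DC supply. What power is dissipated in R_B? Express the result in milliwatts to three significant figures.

In a series string the same current flows through every resistor — find that current, then P = I²R for the one we want.
R_total = (3.90 + 4.70 + 2.70) kΩ = 11300 Ω
I = V / R_total = 24.8 / 11300 = 0.002195 A
P_R_B = I² × R_B = (0.002195)² × 4700 = 0.02264 W

22.6 mW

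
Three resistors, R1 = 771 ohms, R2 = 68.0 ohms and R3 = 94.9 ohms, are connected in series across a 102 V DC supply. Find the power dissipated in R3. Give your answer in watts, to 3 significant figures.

1.13 W

Since the resistors are in series they all carry the loop current I = V/R_total; the power in any one is I²R.
R_total = 771 + 68.0 + 94.9 = 933.9 Ω
I = V / R_total = 102 / 933.9 = 0.1092 A
P_R3 = I² × R3 = (0.1092)² × 94.9 = 1.132 W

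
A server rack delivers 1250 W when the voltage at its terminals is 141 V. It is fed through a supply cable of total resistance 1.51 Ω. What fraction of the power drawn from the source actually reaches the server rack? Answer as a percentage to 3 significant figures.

91.3 %

I = P / V = 1250 / 141 = 8.865 A through the supply cable.
P_line = I² R_line = (8.865)² × 1.51 = 118.7 W
P_source = P_load + P_line = 1250 + 118.7 = 1369 W
η = P_load / P_source = 1250 / 1369 = 0.9133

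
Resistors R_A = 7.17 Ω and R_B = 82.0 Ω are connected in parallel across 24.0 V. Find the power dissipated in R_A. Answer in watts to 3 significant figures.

80.3 W

Every branch has 24.0 V across it, so for R_A the power is simply V²/R.
P_R_A = V² / R_A = (24.0)² / 7.17 Ω = 80.33 W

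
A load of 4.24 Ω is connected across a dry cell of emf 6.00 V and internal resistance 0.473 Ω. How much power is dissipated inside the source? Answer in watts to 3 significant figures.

The source's internal resistance is just another series element carrying I; its dissipation is I²r.
I = ε / (r + R) = 6.00 / (0.473 + 4.24) = 1.273 A
P_int = I² r = (1.273)² × 0.473 = 0.7666 W

0.767 W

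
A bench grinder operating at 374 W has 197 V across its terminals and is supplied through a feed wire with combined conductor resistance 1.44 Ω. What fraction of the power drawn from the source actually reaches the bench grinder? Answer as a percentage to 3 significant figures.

98.6 %

I = P / V = 374 / 197 = 1.898 A through the feed wire.
P_line = I² R_line = (1.898)² × 1.44 = 5.190 W
P_source = P_load + P_line = 374.0 + 5.190 = 379.2 W
η = P_load / P_source = 374.0 / 379.2 = 0.9863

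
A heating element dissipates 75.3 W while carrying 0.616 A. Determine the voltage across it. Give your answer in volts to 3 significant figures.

122 V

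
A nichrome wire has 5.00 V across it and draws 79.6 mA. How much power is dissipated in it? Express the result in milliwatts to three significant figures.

398 mW

Both the voltage across and the current through the element are known, so P = V I applies directly.
P = 5.00 V × 0.07960 A = 0.3980 W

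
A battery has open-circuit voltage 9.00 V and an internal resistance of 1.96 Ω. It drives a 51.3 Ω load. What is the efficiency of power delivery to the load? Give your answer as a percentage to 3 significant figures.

96.3 %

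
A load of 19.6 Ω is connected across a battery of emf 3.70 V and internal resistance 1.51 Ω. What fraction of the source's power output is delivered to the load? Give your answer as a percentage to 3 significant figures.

η = P_load/(P_load+P_int) = I²R/(I²R+I²r) = R/(R+r) — the I² cancels for series elements.
η = R / (R + r) = 19.6 / (19.6 + 1.51) = 0.9285

92.8 %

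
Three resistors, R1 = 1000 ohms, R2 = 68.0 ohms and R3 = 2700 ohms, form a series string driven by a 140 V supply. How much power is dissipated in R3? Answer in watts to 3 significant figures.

3.73 W

Series elements share the same current, so find I first, then use P = I²R.
R_total = 1000 + 68.0 + 2700 = 3768 Ω
I = V / R_total = 140 / 3768 = 0.03715 A
P_R3 = I² × R3 = (0.03715)² × 2700 = 3.727 W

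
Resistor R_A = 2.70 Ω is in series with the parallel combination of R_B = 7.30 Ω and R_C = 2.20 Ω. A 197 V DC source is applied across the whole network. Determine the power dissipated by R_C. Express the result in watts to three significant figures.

2620 W

Collapse R_B‖R_C to a single equivalent, reducing the network to two series elements.
R_p = (7.30×2.20)/(7.30+2.20) = 1.691 Ω
R_total = 2.70 + 1.691 = 4.391 Ω
I = V / R_total = 197 / 4.391 = 44.87 A
Voltage across the parallel pair: V_p = I × R_p = 44.87 × 1.691 = 75.85 V
R_C sees V_p directly, so P = V_p² / R_C.
P_R_C = (75.85)² / 2.20 = 2615 W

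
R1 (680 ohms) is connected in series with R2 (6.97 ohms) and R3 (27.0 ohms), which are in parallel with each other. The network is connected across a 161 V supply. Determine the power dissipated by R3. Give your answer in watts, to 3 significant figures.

0.0627 W

First combine the parallel branches into one equivalent R_p, then R1 + R_p is a series pair.
R_p = (6.97×27.0)/(6.97+27.0) = 5.540 Ω
R_total = 680 + 5.540 = 685.5 Ω
I = V / R_total = 161 / 685.5 = 0.2349 A
Voltage across the parallel pair: V_p = I × R_p = 0.2349 × 5.540 = 1.301 V
R3 sees V_p directly, so P = V_p² / R3.
P_R3 = (1.301)² / 27.0 = 0.06269 W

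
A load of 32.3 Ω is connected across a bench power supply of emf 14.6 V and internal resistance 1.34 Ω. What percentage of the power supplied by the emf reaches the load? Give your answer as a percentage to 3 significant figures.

Efficiency is P_load / P_total. With a series r and R sharing the same I, P = I²R for each, so η = R/(R+r).
η = R / (R + r) = 32.3 / (32.3 + 1.34) = 0.9602

96.0 %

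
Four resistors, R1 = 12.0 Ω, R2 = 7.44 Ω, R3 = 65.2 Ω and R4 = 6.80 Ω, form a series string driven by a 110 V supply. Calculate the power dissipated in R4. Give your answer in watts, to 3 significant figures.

9.84 W

Every series element carries the same I. Get I from the total resistance, then P = I² × R4.
R_total = 12.0 + 7.44 + 65.2 + 6.80 = 91.44 Ω
I = V / R_total = 110 / 91.44 = 1.203 A
P_R4 = I² × R4 = (1.203)² × 6.80 = 9.841 W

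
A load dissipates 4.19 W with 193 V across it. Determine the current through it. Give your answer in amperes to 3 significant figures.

Inverting the appropriate power form: I = P / V.
I = 4.19 / 193 = 0.02171 A

0.0217 A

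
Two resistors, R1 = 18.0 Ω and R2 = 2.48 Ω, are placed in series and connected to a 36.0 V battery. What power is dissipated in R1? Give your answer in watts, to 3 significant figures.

Since the resistors are in series they all carry the loop current I = V/R_total; the power in any one is I²R.
R_total = 18.0 + 2.48 = 20.48 Ω
I = V / R_total = 36.0 / 20.48 = 1.758 A
P_R1 = I² × R1 = (1.758)² × 18.0 = 55.62 W

55.6 W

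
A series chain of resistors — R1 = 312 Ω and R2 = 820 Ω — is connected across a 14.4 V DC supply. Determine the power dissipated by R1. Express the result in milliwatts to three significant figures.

Every series element carries the same I. Get I from the total resistance, then P = I² × R1.
R_total = 312 + 820 = 1132 Ω
I = V / R_total = 14.4 / 1132 = 0.01272 A
P_R1 = I² × R1 = (0.01272)² × 312 = 0.05049 W

50.5 mW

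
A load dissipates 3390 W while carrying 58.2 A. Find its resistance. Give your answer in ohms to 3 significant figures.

The two known quantities fix the third via R = P / I².
R = 3390 / (58.20)² = 1.001 Ω

1.00 Ω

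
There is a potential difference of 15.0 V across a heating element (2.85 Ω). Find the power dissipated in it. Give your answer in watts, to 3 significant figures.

V and R are stated; P = V²/R avoids computing the current.
P = (15.0 V)² / 2.85 Ω = 78.95 W

78.9 W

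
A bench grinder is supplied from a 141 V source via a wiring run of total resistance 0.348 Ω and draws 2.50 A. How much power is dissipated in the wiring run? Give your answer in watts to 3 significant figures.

The wiring run is a series resistance carrying the load current; its dissipation is I²R_line.
The wiring run carries the full 2.50 A.
P_line = I² R_line = (2.500)² × 0.348 = 2.175 W

2.17 W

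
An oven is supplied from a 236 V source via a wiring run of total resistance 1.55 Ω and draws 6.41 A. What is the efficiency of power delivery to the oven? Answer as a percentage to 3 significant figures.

95.8 %

The wiring run carries the full 6.41 A.
P_line = I² R_line = (6.410)² × 1.55 = 63.69 W
P_source = V I = 236 × 6.410 = 1513 W; P_load = 1449 W
η = P_load / P_source = 1449 / 1513 = 0.9579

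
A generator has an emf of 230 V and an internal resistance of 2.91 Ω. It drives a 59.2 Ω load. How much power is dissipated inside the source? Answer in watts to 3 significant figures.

r is in series with the load, so it carries the full circuit current — the loss in it is I²r.
I = ε / (r + R) = 230 / (2.91 + 59.2) = 3.703 A
P_int = I² r = (3.703)² × 2.91 = 39.90 W

39.9 W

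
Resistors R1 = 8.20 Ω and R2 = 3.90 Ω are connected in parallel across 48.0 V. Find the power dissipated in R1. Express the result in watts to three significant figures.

281 W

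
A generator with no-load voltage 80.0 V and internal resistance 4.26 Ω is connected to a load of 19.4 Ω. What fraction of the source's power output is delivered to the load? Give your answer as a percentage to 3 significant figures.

The source delivers εI, of which I²R reaches the load and I²r is lost; since I is common, η = R/(R+r).
η = R / (R + r) = 19.4 / (19.4 + 4.26) = 0.8199

82.0 %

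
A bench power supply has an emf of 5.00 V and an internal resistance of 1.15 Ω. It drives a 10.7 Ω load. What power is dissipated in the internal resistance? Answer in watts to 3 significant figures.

Internal loss is I²r, with I set by the total series resistance r+R.
I = ε / (r + R) = 5.00 / (1.15 + 10.7) = 0.4219 A
P_int = I² r = (0.4219)² × 1.15 = 0.2047 W

0.205 W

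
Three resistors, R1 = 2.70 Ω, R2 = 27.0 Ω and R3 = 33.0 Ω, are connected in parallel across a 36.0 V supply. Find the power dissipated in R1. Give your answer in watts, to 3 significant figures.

480 W

Parallel branches share the same voltage; P = V²/R gives the branch power in one step.
P_R1 = V² / R1 = (36.0)² / 2.70 Ω = 480.0 W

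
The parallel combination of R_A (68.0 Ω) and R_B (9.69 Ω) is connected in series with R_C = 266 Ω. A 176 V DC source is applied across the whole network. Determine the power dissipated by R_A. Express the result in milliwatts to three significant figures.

Reduce the parallel combination to a single R_p; the circuit then becomes R_p in series with the remaining resistor.
R_p = (68.0×9.69)/(68.0+9.69) = 8.481 Ω
R_total = R_p + 266 = 8.481 + 266 = 274.5 Ω
I = V / R_total = 176 / 274.5 = 0.6412 A
Voltage across the parallel pair: V_p = I × R_p = 0.6412 × 8.481 = 5.438 V
R_A sits across V_p; its power is V_p²/R.
P_R_A = (5.438)² / 68.0 = 0.4349 W

435 mW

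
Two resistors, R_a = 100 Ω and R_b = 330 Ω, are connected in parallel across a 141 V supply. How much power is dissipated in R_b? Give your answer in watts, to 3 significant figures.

The supply voltage appears across each parallel branch — just use P = V²/R_b.
P_R_b = V² / R_b = (141)² / 330 Ω = 60.25 W

60.2 W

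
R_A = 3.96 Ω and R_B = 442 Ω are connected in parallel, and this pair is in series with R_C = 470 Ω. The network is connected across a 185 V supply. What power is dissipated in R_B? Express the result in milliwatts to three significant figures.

5.31 mW

First find R_p for the parallel pair, then treat R_p + R_C as a series loop.
R_p = (3.96×442)/(3.96+442) = 3.925 Ω
R_total = R_p + 470 = 3.925 + 470 = 473.9 Ω
I = V / R_total = 185 / 473.9 = 0.3904 A
Voltage across the parallel pair: V_p = I × R_p = 0.3904 × 3.925 = 1.532 V
R_B has V_p across it, so P = V_p²/R_B.
P_R_B = (1.532)² / 442 = 0.005311 W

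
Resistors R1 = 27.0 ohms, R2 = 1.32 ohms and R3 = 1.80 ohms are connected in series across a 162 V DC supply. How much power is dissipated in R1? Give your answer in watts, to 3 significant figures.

The current is common to all series resistors; compute it, then apply P = I²R for the target.
R_total = 27.0 + 1.32 + 1.80 = 30.12 Ω
I = V / R_total = 162 / 30.12 = 5.378 A
P_R1 = I² × R1 = (5.378)² × 27.0 = 781.1 W

781 W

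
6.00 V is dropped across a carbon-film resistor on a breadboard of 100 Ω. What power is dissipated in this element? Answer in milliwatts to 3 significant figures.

We know the drop across the element and its resistance — P = V²/R, one step.
P = (6.00 V)² / 100 Ω = 0.3600 W

360 mW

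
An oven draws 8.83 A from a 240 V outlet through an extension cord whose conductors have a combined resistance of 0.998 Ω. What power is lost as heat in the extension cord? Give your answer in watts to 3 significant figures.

77.8 W

Only the current and the line resistance are needed for the I²R loss.
The extension cord carries the full 8.83 A.
P_line = I² R_line = (8.830)² × 0.998 = 77.81 W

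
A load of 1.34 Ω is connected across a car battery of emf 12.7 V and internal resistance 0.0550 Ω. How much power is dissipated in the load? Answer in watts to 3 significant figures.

Find the circuit current first, then P = I²R for the load (series elements share I).
I = ε / (r + R) = 12.7 / (0.0550 + 1.34) = 9.104 A
P_load = I² R = (9.104)² × 1.34 = 111.1 W

111 W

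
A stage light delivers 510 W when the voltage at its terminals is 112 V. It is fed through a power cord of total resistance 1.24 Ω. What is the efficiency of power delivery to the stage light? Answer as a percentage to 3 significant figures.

95.2 %

I = P / V = 510 / 112 = 4.554 A through the power cord.
P_line = I² R_line = (4.554)² × 1.24 = 25.71 W
P_source = P_load + P_line = 510.0 + 25.71 = 535.7 W
η = P_load / P_source = 510.0 / 535.7 = 0.9520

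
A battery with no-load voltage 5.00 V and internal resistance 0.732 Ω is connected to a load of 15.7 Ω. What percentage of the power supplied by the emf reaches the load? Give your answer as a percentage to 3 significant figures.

The source delivers εI, of which I²R reaches the load and I²r is lost; since I is common, η = R/(R+r).
η = R / (R + r) = 15.7 / (15.7 + 0.732) = 0.9555

95.5 %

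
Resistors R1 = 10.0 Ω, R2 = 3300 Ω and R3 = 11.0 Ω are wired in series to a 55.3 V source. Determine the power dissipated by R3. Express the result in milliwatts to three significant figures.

3.05 mW

Since the resistors are in series they all carry the loop current I = V/R_total; the power in any one is I²R.
R_total = 10.0 + 3300 + 11.0 = 3321 Ω
I = V / R_total = 55.3 / 3321 = 0.01665 A
P_R3 = I² × R3 = (0.01665)² × 11.0 = 0.003050 W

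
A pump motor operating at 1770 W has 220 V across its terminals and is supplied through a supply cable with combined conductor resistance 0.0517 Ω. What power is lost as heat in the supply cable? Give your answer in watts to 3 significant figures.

3.35 W

Line loss is just I²R for the cable — we know both I and R_line directly.
I = P / V = 1770 / 220 = 8.045 A through the supply cable.
P_line = I² R_line = (8.045)² × 0.0517 = 3.347 W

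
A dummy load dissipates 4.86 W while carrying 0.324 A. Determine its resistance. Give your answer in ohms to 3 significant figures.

Rearranging the power relation for the two known quantities gives R = P / I².
R = 4.86 / (0.3240)² = 46.30 Ω

46.3 Ω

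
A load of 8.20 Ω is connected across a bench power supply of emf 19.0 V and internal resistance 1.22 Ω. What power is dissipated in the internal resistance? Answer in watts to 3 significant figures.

The source's internal resistance is just another series element carrying I; its dissipation is I²r.
I = ε / (r + R) = 19.0 / (1.22 + 8.20) = 2.017 A
P_int = I² r = (2.017)² × 1.22 = 4.963 W

4.96 W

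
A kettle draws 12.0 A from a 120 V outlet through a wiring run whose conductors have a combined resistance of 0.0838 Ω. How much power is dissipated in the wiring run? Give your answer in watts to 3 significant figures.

The wiring run and load are in series, so the same current flows in both; the loss is I²R_line.
The wiring run carries the full 12.0 A.
P_line = I² R_line = (12.00)² × 0.0838 = 12.07 W

12.1 W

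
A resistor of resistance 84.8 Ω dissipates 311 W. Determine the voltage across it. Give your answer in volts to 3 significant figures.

Rearranging the power relation for the two known quantities gives V = √(P R).
V = √(311 × 84.8) = 162.4 V

162 V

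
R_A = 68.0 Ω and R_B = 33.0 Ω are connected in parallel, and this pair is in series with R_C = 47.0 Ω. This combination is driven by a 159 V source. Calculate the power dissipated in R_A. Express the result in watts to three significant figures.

38.3 W

Reduce the parallel combination to a single R_p; the circuit then becomes R_p in series with the remaining resistor.
R_p = (68.0×33.0)/(68.0+33.0) = 22.22 Ω
R_total = R_p + 47.0 = 22.22 + 47.0 = 69.22 Ω
I = V / R_total = 159 / 69.22 = 2.297 A
Voltage across the parallel pair: V_p = I × R_p = 2.297 × 22.22 = 51.04 V
R_A has V_p across it, so P = V_p²/R_A.
P_R_A = (51.04)² / 68.0 = 38.30 W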